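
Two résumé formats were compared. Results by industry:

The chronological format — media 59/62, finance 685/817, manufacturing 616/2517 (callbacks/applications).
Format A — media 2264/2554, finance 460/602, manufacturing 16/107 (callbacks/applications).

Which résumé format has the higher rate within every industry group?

the chronological format

Media: the chronological format 59/62 = 95.2%, Format A 2264/2554 = 88.6% → the chronological format
Finance: the chronological format 685/817 = 83.8%, Format A 460/602 = 76.4% → the chronological format
Manufacturing: the chronological format 616/2517 = 24.5%, Format A 16/107 = 15.0% → the chronological format
The chronological format has the higher rate in all 3 groups.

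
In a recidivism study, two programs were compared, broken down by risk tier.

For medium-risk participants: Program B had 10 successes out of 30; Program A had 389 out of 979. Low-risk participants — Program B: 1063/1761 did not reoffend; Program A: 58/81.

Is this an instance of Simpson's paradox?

Yes

Medium-risk: Program B 10/30 = 33.3%, Program A 389/979 = 39.7% → Program A
Low-risk: Program B 1063/1761 = 60.4%, Program A 58/81 = 71.6% → Program A
Overall: Program B 1073/1791 = 59.9%, Program A 447/1060 = 42.2% → Program B
Program A wins each risk group but Program B wins overall — the comparison reverses. Program A's participants skew toward medium-risk, which has a lower base rate.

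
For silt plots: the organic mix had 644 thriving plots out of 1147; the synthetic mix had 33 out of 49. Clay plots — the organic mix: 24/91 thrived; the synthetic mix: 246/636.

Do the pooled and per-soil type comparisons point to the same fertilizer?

No

Silt: the organic mix 644/1147 = 56.1%, the synthetic mix 33/49 = 67.3% → the synthetic mix
Clay: the organic mix 24/91 = 26.4%, the synthetic mix 246/636 = 38.7% → the synthetic mix
Overall: the organic mix 668/1238 = 54.0%, the synthetic mix 279/685 = 40.7% → the organic mix
The synthetic mix wins each soil group but the organic mix wins overall — the comparison reverses. The synthetic mix's plots skew toward clay, which has a lower base rate.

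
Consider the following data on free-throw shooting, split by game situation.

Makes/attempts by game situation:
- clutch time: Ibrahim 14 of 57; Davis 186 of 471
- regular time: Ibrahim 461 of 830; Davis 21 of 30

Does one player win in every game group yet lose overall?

Clutch time: Ibrahim 14/57 = 24.6%, Davis 186/471 = 39.5% → Davis
Regular time: Ibrahim 461/830 = 55.5%, Davis 21/30 = 70.0% → Davis
Overall: Ibrahim 475/887 = 53.6%, Davis 207/501 = 41.3% → Ibrahim
Davis wins each game group but Ibrahim wins overall — the comparison reverses. Davis's attempts skew toward clutch time, which has a lower base rate.

Yes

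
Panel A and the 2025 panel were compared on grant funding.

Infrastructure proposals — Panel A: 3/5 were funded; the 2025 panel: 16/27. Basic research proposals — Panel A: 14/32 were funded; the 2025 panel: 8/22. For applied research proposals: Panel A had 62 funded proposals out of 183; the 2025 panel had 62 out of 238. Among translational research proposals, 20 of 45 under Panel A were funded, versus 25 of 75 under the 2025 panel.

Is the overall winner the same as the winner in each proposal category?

Infrastructure: Panel A 3/5 = 60.0%, the 2025 panel 16/27 = 59.3% → Panel A
Basic research: Panel A 14/32 = 43.8%, the 2025 panel 8/22 = 36.4% → Panel A
Applied research: Panel A 62/183 = 33.9%, the 2025 panel 62/238 = 26.1% → Panel A
Translational research: Panel A 20/45 = 44.4%, the 2025 panel 25/75 = 33.3% → Panel A
Overall: Panel A 99/265 = 37.4%, the 2025 panel 111/362 = 30.7% → Panel A
Panel A wins overall and in every proposal group — no reversal.

Yes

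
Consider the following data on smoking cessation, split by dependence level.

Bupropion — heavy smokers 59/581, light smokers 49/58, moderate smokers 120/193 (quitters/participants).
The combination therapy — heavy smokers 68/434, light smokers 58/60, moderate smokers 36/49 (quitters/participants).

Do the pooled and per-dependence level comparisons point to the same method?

Yes

Heavy smokers: bupropion 59/581 = 10.2%, the combination therapy 68/434 = 15.7% → the combination therapy
Light smokers: bupropion 49/58 = 84.5%, the combination therapy 58/60 = 96.7% → the combination therapy
Moderate smokers: bupropion 120/193 = 62.2%, the combination therapy 36/49 = 73.5% → the combination therapy
Overall: bupropion 228/832 = 27.4%, the combination therapy 162/543 = 29.8% → the combination therapy
The combination therapy wins overall and in every dependence group — no reversal.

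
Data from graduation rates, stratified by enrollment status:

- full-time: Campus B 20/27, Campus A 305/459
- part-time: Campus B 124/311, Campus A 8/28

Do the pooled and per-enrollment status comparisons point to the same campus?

Full-time: Campus B 20/27 = 74.1%, Campus A 305/459 = 66.4% → Campus B
Part-time: Campus B 124/311 = 39.9%, Campus A 8/28 = 28.6% → Campus B
Overall: Campus B 144/338 = 42.6%, Campus A 313/487 = 64.3% → Campus A
Campus B wins each enrollment group but Campus A wins overall — the comparison reverses. Campus B's students skew toward part-time, which has a lower base rate.

No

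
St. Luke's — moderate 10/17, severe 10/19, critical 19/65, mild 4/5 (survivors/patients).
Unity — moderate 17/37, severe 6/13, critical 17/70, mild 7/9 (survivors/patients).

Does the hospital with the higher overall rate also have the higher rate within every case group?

Moderate: St. Luke's 10/17 = 58.8%, Unity 17/37 = 45.9% → St. Luke's
Severe: St. Luke's 10/19 = 52.6%, Unity 6/13 = 46.2% → St. Luke's
Critical: St. Luke's 19/65 = 29.2%, Unity 17/70 = 24.3% → St. Luke's
Mild: St. Luke's 4/5 = 80.0%, Unity 7/9 = 77.8% → St. Luke's
Overall: St. Luke's 43/106 = 40.6%, Unity 47/129 = 36.4% → St. Luke's
St. Luke's wins overall and in every case group — no reversal.

Yes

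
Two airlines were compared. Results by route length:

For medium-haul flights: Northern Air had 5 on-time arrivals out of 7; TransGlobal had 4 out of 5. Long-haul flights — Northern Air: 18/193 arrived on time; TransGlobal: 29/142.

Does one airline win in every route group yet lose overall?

No

Medium-haul: Northern Air 5/7 = 71.4%, TransGlobal 4/5 = 80.0% → TransGlobal
Long-haul: Northern Air 18/193 = 9.3%, TransGlobal 29/142 = 20.4% → TransGlobal
Overall: Northern Air 23/200 = 11.5%, TransGlobal 33/147 = 22.4% → TransGlobal
TransGlobal wins overall and in every route group — no reversal.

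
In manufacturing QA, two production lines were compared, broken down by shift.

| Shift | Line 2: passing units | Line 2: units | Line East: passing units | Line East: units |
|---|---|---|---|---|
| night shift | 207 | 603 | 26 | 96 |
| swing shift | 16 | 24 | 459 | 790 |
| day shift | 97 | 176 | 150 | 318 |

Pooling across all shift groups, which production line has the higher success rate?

Line East

Night shift: Line 2 207/603 = 34.3%, Line East 26/96 = 27.1% → Line 2
Swing shift: Line 2 16/24 = 66.7%, Line East 459/790 = 58.1% → Line 2
Day shift: Line 2 97/176 = 55.1%, Line East 150/318 = 47.2% → Line 2
Overall: Line 2 320/803 = 39.9%, Line East 635/1204 = 52.7% → Line East
(Line 2 wins every shift group but Line East wins overall — Line 2's units skew toward the low-rate night shift group.)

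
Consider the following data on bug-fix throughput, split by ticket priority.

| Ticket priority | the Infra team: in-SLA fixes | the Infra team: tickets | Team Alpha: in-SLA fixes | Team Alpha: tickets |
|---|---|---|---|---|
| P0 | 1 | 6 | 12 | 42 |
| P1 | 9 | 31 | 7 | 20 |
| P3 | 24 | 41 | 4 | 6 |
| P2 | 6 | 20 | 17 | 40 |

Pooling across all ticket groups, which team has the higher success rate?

the Infra team

P0: the Infra team 1/6 = 16.7%, Team Alpha 12/42 = 28.6% → Team Alpha
P1: the Infra team 9/31 = 29.0%, Team Alpha 7/20 = 35.0% → Team Alpha
P3: the Infra team 24/41 = 58.5%, Team Alpha 4/6 = 66.7% → Team Alpha
P2: the Infra team 6/20 = 30.0%, Team Alpha 17/40 = 42.5% → Team Alpha
Overall: the Infra team 40/98 = 40.8%, Team Alpha 40/108 = 37.0% → the Infra team
(Team Alpha wins every ticket group but the Infra team wins overall — Team Alpha's tickets skew toward the low-rate P0 group.)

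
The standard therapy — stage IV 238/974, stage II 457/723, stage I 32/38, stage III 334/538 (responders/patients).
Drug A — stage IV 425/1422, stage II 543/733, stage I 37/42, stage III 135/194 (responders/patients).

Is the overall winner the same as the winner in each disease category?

Stage IV: the standard therapy 238/974 = 24.4%, Drug A 425/1422 = 29.9% → Drug A
Stage II: the standard therapy 457/723 = 63.2%, Drug A 543/733 = 74.1% → Drug A
Stage I: the standard therapy 32/38 = 84.2%, Drug A 37/42 = 88.1% → Drug A
Stage III: the standard therapy 334/538 = 62.1%, Drug A 135/194 = 69.6% → Drug A
Overall: the standard therapy 1061/2273 = 46.7%, Drug A 1140/2391 = 47.7% → Drug A
Drug A wins overall and in every disease group — no reversal.

Yes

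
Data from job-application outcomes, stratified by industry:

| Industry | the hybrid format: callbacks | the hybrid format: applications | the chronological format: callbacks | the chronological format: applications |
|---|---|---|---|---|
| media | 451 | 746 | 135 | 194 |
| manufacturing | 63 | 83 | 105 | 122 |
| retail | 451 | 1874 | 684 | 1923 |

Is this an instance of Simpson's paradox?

Media: the hybrid format 451/746 = 60.5%, the chronological format 135/194 = 69.6% → the chronological format
Manufacturing: the hybrid format 63/83 = 75.9%, the chronological format 105/122 = 86.1% → the chronological format
Retail: the hybrid format 451/1874 = 24.1%, the chronological format 684/1923 = 35.6% → the chronological format
Overall: the hybrid format 965/2703 = 35.7%, the chronological format 924/2239 = 41.3% → the chronological format
The chronological format wins overall and in every industry group — no reversal.

No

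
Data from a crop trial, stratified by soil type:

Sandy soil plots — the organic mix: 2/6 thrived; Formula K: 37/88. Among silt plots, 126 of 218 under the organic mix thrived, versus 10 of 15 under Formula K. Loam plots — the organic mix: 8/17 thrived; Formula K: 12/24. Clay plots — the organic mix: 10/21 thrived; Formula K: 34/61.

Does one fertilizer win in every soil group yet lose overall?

Yes

Sandy soil: the organic mix 2/6 = 33.3%, Formula K 37/88 = 42.0% → Formula K
Silt: the organic mix 126/218 = 57.8%, Formula K 10/15 = 66.7% → Formula K
Loam: the organic mix 8/17 = 47.1%, Formula K 12/24 = 50.0% → Formula K
Clay: the organic mix 10/21 = 47.6%, Formula K 34/61 = 55.7% → Formula K
Overall: the organic mix 146/262 = 55.7%, Formula K 93/188 = 49.5% → the organic mix
Formula K wins each soil group but the organic mix wins overall — the comparison reverses. Formula K's plots skew toward sandy soil, which has a lower base rate.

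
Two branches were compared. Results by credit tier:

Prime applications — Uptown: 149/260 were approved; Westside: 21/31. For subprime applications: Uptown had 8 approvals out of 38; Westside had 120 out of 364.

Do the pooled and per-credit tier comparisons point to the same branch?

No

Prime: Uptown 149/260 = 57.3%, Westside 21/31 = 67.7% → Westside
Subprime: Uptown 8/38 = 21.1%, Westside 120/364 = 33.0% → Westside
Overall: Uptown 157/298 = 52.7%, Westside 141/395 = 35.7% → Uptown
Westside wins each credit group but Uptown wins overall — the comparison reverses. Westside's applications skew toward subprime, which has a lower base rate.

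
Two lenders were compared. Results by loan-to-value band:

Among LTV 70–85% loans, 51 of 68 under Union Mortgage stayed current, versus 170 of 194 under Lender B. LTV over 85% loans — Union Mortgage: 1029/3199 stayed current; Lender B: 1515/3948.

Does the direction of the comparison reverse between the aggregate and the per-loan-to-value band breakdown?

LTV 70–85%: Union Mortgage 51/68 = 75.0%, Lender B 170/194 = 87.6% → Lender B
LTV over 85%: Union Mortgage 1029/3199 = 32.2%, Lender B 1515/3948 = 38.4% → Lender B
Overall: Union Mortgage 1080/3267 = 33.1%, Lender B 1685/4142 = 40.7% → Lender B
Lender B wins overall and in every loan-to-value group — no reversal.

No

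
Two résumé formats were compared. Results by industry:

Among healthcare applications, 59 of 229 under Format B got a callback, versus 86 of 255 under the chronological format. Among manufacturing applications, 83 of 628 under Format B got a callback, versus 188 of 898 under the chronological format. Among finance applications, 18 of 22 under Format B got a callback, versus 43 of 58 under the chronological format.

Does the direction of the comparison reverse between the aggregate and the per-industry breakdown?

No

Healthcare: Format B 59/229 = 25.8%, the chronological format 86/255 = 33.7% → the chronological format
Manufacturing: Format B 83/628 = 13.2%, the chronological format 188/898 = 20.9% → the chronological format
Finance: Format B 18/22 = 81.8%, the chronological format 43/58 = 74.1% → Format B
Overall: Format B 160/879 = 18.2%, the chronological format 317/1211 = 26.2% → the chronological format
Neither sweeps: Format B wins 1 of 3 groups, the chronological format wins 2. The chronological format wins overall but not every group — no Simpson reversal.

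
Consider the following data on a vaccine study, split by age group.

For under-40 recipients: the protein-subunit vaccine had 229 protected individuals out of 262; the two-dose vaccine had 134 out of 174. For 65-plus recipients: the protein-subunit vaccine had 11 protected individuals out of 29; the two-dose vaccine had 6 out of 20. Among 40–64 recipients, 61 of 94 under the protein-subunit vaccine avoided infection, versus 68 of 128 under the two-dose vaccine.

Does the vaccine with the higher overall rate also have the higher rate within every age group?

Under-40: the protein-subunit vaccine 229/262 = 87.4%, the two-dose vaccine 134/174 = 77.0% → the protein-subunit vaccine
65-plus: the protein-subunit vaccine 11/29 = 37.9%, the two-dose vaccine 6/20 = 30.0% → the protein-subunit vaccine
40–64: the protein-subunit vaccine 61/94 = 64.9%, the two-dose vaccine 68/128 = 53.1% → the protein-subunit vaccine
Overall: the protein-subunit vaccine 301/385 = 78.2%, the two-dose vaccine 208/322 = 64.6% → the protein-subunit vaccine
The protein-subunit vaccine wins overall and in every age group — no reversal.

Yes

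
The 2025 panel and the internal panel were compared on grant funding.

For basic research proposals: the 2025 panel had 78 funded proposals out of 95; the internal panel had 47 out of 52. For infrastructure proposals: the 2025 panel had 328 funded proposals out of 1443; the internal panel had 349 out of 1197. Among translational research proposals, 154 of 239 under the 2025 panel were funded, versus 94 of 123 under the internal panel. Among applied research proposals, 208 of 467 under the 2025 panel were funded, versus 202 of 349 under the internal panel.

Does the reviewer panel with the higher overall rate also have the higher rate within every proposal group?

Basic research: the 2025 panel 78/95 = 82.1%, the internal panel 47/52 = 90.4% → the internal panel
Infrastructure: the 2025 panel 328/1443 = 22.7%, the internal panel 349/1197 = 29.2% → the internal panel
Translational research: the 2025 panel 154/239 = 64.4%, the internal panel 94/123 = 76.4% → the internal panel
Applied research: the 2025 panel 208/467 = 44.5%, the internal panel 202/349 = 57.9% → the internal panel
Overall: the 2025 panel 768/2244 = 34.2%, the internal panel 692/1721 = 40.2% → the internal panel
The internal panel wins overall and in every proposal group — no reversal.

Yes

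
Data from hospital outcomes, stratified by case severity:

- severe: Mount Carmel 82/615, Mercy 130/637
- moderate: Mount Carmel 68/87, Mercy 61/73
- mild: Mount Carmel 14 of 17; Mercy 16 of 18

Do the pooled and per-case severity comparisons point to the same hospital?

Yes

Severe: Mount Carmel 82/615 = 13.3%, Mercy 130/637 = 20.4% → Mercy
Moderate: Mount Carmel 68/87 = 78.2%, Mercy 61/73 = 83.6% → Mercy
Mild: Mount Carmel 14/17 = 82.4%, Mercy 16/18 = 88.9% → Mercy
Overall: Mount Carmel 164/719 = 22.8%, Mercy 207/728 = 28.4% → Mercy
Mercy wins overall and in every case group — no reversal.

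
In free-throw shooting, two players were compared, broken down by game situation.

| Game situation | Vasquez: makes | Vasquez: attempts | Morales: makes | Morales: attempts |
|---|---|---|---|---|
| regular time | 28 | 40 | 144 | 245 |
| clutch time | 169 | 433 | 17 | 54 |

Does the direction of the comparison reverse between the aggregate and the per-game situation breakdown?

Yes

Regular time: Vasquez 28/40 = 70.0%, Morales 144/245 = 58.8% → Vasquez
Clutch time: Vasquez 169/433 = 39.0%, Morales 17/54 = 31.5% → Vasquez
Overall: Vasquez 197/473 = 41.6%, Morales 161/299 = 53.8% → Morales
Vasquez wins each game group but Morales wins overall — the comparison reverses. Vasquez's attempts skew toward clutch time, which has a lower base rate.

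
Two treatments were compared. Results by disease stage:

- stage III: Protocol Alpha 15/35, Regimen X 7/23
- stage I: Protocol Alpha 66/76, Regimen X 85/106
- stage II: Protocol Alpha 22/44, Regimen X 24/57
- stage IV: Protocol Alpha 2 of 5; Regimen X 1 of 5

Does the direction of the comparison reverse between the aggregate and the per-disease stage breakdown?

Stage III: Protocol Alpha 15/35 = 42.9%, Regimen X 7/23 = 30.4% → Protocol Alpha
Stage I: Protocol Alpha 66/76 = 86.8%, Regimen X 85/106 = 80.2% → Protocol Alpha
Stage II: Protocol Alpha 22/44 = 50.0%, Regimen X 24/57 = 42.1% → Protocol Alpha
Stage IV: Protocol Alpha 2/5 = 40.0%, Regimen X 1/5 = 20.0% → Protocol Alpha
Overall: Protocol Alpha 105/160 = 65.6%, Regimen X 117/191 = 61.3% → Protocol Alpha
Protocol Alpha wins overall and in every disease group — no reversal.

No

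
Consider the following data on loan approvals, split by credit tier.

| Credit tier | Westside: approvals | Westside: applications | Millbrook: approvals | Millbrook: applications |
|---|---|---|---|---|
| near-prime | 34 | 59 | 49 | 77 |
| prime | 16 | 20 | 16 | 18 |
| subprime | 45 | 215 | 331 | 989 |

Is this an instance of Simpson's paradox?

Near-prime: Westside 34/59 = 57.6%, Millbrook 49/77 = 63.6% → Millbrook
Prime: Westside 16/20 = 80.0%, Millbrook 16/18 = 88.9% → Millbrook
Subprime: Westside 45/215 = 20.9%, Millbrook 331/989 = 33.5% → Millbrook
Overall: Westside 95/294 = 32.3%, Millbrook 396/1084 = 36.5% → Millbrook
Millbrook wins overall and in every credit group — no reversal.

No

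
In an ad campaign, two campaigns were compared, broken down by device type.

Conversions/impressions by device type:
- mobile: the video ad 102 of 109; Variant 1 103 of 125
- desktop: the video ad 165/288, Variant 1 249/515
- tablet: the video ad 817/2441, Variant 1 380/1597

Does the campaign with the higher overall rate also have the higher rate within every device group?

Mobile: the video ad 102/109 = 93.6%, Variant 1 103/125 = 82.4% → the video ad
Desktop: the video ad 165/288 = 57.3%, Variant 1 249/515 = 48.3% → the video ad
Tablet: the video ad 817/2441 = 33.5%, Variant 1 380/1597 = 23.8% → the video ad
Overall: the video ad 1084/2838 = 38.2%, Variant 1 732/2237 = 32.7% → the video ad
The video ad wins overall and in every device group — no reversal.

Yes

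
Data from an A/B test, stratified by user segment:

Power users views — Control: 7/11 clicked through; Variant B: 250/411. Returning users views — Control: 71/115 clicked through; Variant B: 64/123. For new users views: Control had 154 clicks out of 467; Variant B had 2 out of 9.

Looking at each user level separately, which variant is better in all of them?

Power users: Control 7/11 = 63.6%, Variant B 250/411 = 60.8% → Control
Returning users: Control 71/115 = 61.7%, Variant B 64/123 = 52.0% → Control
New users: Control 154/467 = 33.0%, Variant B 2/9 = 22.2% → Control
Control has the higher rate in all 3 groups.

Control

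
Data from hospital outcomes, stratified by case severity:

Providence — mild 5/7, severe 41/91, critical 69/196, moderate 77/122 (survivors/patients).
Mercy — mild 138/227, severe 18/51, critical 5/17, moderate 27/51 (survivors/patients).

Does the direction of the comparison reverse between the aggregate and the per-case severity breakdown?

Mild: Providence 5/7 = 71.4%, Mercy 138/227 = 60.8% → Providence
Severe: Providence 41/91 = 45.1%, Mercy 18/51 = 35.3% → Providence
Critical: Providence 69/196 = 35.2%, Mercy 5/17 = 29.4% → Providence
Moderate: Providence 77/122 = 63.1%, Mercy 27/51 = 52.9% → Providence
Overall: Providence 192/416 = 46.2%, Mercy 188/346 = 54.3% → Mercy
Providence wins each case group but Mercy wins overall — the comparison reverses. Providence's patients skew toward critical, which has a lower base rate.

Yes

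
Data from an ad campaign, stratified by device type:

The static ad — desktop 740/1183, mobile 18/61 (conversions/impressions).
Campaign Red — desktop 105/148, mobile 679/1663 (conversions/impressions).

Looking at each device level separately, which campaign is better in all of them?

Campaign Red

Desktop: the static ad 740/1183 = 62.6%, Campaign Red 105/148 = 70.9% → Campaign Red
Mobile: the static ad 18/61 = 29.5%, Campaign Red 679/1663 = 40.8% → Campaign Red
Campaign Red has the higher rate in both groups.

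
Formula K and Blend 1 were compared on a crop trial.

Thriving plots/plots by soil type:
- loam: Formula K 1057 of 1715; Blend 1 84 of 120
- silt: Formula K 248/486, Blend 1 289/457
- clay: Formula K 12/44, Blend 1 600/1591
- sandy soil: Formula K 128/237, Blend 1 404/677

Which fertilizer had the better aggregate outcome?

Formula K

Loam: Formula K 1057/1715 = 61.6%, Blend 1 84/120 = 70.0% → Blend 1
Silt: Formula K 248/486 = 51.0%, Blend 1 289/457 = 63.2% → Blend 1
Clay: Formula K 12/44 = 27.3%, Blend 1 600/1591 = 37.7% → Blend 1
Sandy soil: Formula K 128/237 = 54.0%, Blend 1 404/677 = 59.7% → Blend 1
Overall: Formula K 1445/2482 = 58.2%, Blend 1 1377/2845 = 48.4% → Formula K
(Blend 1 wins every soil group but Formula K wins overall — Blend 1's plots skew toward the low-rate clay group.)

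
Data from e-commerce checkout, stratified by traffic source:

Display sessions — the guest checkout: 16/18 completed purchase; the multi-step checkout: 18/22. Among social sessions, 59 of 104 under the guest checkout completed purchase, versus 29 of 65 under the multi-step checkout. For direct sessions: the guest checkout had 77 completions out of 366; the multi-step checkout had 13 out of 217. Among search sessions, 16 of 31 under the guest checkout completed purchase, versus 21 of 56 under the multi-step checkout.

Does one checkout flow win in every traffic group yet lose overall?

Display: the guest checkout 16/18 = 88.9%, the multi-step checkout 18/22 = 81.8% → the guest checkout
Social: the guest checkout 59/104 = 56.7%, the multi-step checkout 29/65 = 44.6% → the guest checkout
Direct: the guest checkout 77/366 = 21.0%, the multi-step checkout 13/217 = 6.0% → the guest checkout
Search: the guest checkout 16/31 = 51.6%, the multi-step checkout 21/56 = 37.5% → the guest checkout
Overall: the guest checkout 168/519 = 32.4%, the multi-step checkout 81/360 = 22.5% → the guest checkout
The guest checkout wins overall and in every traffic group — no reversal.

No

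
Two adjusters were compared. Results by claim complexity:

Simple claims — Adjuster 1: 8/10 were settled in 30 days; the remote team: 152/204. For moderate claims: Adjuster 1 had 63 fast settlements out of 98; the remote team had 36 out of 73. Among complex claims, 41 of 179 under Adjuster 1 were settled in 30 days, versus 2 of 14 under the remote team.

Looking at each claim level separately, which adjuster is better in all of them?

Simple: Adjuster 1 8/10 = 80.0%, the remote team 152/204 = 74.5% → Adjuster 1
Moderate: Adjuster 1 63/98 = 64.3%, the remote team 36/73 = 49.3% → Adjuster 1
Complex: Adjuster 1 41/179 = 22.9%, the remote team 2/14 = 14.3% → Adjuster 1
Adjuster 1 has the higher rate in all 3 groups.

Adjuster 1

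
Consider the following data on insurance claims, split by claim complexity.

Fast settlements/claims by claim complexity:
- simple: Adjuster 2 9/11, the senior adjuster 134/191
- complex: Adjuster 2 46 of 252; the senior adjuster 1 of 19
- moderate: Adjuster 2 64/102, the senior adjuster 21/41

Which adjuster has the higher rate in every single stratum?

Simple: Adjuster 2 9/11 = 81.8%, the senior adjuster 134/191 = 70.2% → Adjuster 2
Complex: Adjuster 2 46/252 = 18.3%, the senior adjuster 1/19 = 5.3% → Adjuster 2
Moderate: Adjuster 2 64/102 = 62.7%, the senior adjuster 21/41 = 51.2% → Adjuster 2
Adjuster 2 has the higher rate in all 3 groups.

Adjuster 2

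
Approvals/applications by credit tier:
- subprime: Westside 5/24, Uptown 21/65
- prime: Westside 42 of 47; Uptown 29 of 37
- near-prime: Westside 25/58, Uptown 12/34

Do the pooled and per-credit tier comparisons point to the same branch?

No

Subprime: Westside 5/24 = 20.8%, Uptown 21/65 = 32.3% → Uptown
Prime: Westside 42/47 = 89.4%, Uptown 29/37 = 78.4% → Westside
Near-prime: Westside 25/58 = 43.1%, Uptown 12/34 = 35.3% → Westside
Overall: Westside 72/129 = 55.8%, Uptown 62/136 = 45.6% → Westside
Neither sweeps: Westside wins 2 of 3 groups, Uptown wins 1. Westside wins overall but not every group — no Simpson reversal.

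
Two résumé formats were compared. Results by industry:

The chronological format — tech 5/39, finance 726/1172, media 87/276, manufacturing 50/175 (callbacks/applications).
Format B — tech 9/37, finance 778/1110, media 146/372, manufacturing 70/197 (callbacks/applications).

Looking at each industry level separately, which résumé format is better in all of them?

Tech: the chronological format 5/39 = 12.8%, Format B 9/37 = 24.3% → Format B
Finance: the chronological format 726/1172 = 61.9%, Format B 778/1110 = 70.1% → Format B
Media: the chronological format 87/276 = 31.5%, Format B 146/372 = 39.2% → Format B
Manufacturing: the chronological format 50/175 = 28.6%, Format B 70/197 = 35.5% → Format B
Format B has the higher rate in all 4 groups.

Format B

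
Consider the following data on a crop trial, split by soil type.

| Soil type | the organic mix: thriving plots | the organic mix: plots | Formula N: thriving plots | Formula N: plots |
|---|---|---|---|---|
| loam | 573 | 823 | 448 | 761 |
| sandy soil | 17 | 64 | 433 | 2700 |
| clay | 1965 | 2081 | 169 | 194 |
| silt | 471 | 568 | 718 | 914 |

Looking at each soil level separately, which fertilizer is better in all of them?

Loam: the organic mix 573/823 = 69.6%, Formula N 448/761 = 58.9% → the organic mix
Sandy soil: the organic mix 17/64 = 26.6%, Formula N 433/2700 = 16.0% → the organic mix
Clay: the organic mix 1965/2081 = 94.4%, Formula N 169/194 = 87.1% → the organic mix
Silt: the organic mix 471/568 = 82.9%, Formula N 718/914 = 78.6% → the organic mix
The organic mix has the higher rate in all 4 groups.

the organic mix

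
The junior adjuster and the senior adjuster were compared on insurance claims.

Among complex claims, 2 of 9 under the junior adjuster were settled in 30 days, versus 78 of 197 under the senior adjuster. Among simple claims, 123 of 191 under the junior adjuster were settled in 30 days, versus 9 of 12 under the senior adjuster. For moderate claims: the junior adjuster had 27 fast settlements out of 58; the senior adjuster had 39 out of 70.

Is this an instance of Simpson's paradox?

Yes

Complex: the junior adjuster 2/9 = 22.2%, the senior adjuster 78/197 = 39.6% → the senior adjuster
Simple: the junior adjuster 123/191 = 64.4%, the senior adjuster 9/12 = 75.0% → the senior adjuster
Moderate: the junior adjuster 27/58 = 46.6%, the senior adjuster 39/70 = 55.7% → the senior adjuster
Overall: the junior adjuster 152/258 = 58.9%, the senior adjuster 126/279 = 45.2% → the junior adjuster
The senior adjuster wins each claim group but the junior adjuster wins overall — the comparison reverses. The senior adjuster's claims skew toward complex, which has a lower base rate.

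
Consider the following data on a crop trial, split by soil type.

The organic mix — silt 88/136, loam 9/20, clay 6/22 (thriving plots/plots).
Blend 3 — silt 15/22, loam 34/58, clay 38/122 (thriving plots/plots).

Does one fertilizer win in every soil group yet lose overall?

Yes

Silt: the organic mix 88/136 = 64.7%, Blend 3 15/22 = 68.2% → Blend 3
Loam: the organic mix 9/20 = 45.0%, Blend 3 34/58 = 58.6% → Blend 3
Clay: the organic mix 6/22 = 27.3%, Blend 3 38/122 = 31.1% → Blend 3
Overall: the organic mix 103/178 = 57.9%, Blend 3 87/202 = 43.1% → the organic mix
Blend 3 wins each soil group but the organic mix wins overall — the comparison reverses. Blend 3's plots skew toward clay, which has a lower base rate.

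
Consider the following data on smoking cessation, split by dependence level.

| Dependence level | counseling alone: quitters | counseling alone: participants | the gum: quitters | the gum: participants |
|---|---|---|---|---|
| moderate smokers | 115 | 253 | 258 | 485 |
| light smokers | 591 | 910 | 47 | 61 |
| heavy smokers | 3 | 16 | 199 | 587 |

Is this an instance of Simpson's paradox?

Yes

Moderate smokers: counseling alone 115/253 = 45.5%, the gum 258/485 = 53.2% → the gum
Light smokers: counseling alone 591/910 = 64.9%, the gum 47/61 = 77.0% → the gum
Heavy smokers: counseling alone 3/16 = 18.8%, the gum 199/587 = 33.9% → the gum
Overall: counseling alone 709/1179 = 60.1%, the gum 504/1133 = 44.5% → counseling alone
The gum wins each dependence group but counseling alone wins overall — the comparison reverses. The gum's participants skew toward heavy smokers, which has a lower base rate.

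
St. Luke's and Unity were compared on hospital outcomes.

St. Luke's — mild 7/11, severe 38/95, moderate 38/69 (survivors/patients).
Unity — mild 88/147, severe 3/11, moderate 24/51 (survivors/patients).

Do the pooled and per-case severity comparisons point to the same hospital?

Mild: St. Luke's 7/11 = 63.6%, Unity 88/147 = 59.9% → St. Luke's
Severe: St. Luke's 38/95 = 40.0%, Unity 3/11 = 27.3% → St. Luke's
Moderate: St. Luke's 38/69 = 55.1%, Unity 24/51 = 47.1% → St. Luke's
Overall: St. Luke's 83/175 = 47.4%, Unity 115/209 = 55.0% → Unity
St. Luke's wins each case group but Unity wins overall — the comparison reverses. St. Luke's's patients skew toward severe, which has a lower base rate.

No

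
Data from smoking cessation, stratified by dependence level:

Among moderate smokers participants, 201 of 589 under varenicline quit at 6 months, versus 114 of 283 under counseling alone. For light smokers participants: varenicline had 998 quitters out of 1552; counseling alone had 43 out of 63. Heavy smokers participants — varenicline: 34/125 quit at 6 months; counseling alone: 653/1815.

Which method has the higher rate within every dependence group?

Moderate smokers: varenicline 201/589 = 34.1%, counseling alone 114/283 = 40.3% → counseling alone
Light smokers: varenicline 998/1552 = 64.3%, counseling alone 43/63 = 68.3% → counseling alone
Heavy smokers: varenicline 34/125 = 27.2%, counseling alone 653/1815 = 36.0% → counseling alone
Counseling alone has the higher rate in all 3 groups.

counseling alone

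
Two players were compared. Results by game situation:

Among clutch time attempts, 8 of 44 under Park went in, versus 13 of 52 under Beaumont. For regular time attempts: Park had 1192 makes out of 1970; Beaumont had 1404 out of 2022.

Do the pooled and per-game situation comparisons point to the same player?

Yes

Clutch time: Park 8/44 = 18.2%, Beaumont 13/52 = 25.0% → Beaumont
Regular time: Park 1192/1970 = 60.5%, Beaumont 1404/2022 = 69.4% → Beaumont
Overall: Park 1200/2014 = 59.6%, Beaumont 1417/2074 = 68.3% → Beaumont
Beaumont wins overall and in every game group — no reversal.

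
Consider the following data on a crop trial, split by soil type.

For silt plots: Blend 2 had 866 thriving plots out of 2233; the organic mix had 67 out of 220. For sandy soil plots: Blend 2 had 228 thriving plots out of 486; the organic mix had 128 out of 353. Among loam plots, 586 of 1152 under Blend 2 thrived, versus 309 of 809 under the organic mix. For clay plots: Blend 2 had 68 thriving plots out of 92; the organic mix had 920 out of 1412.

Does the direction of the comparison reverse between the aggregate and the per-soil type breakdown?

Yes

Silt: Blend 2 866/2233 = 38.8%, the organic mix 67/220 = 30.5% → Blend 2
Sandy soil: Blend 2 228/486 = 46.9%, the organic mix 128/353 = 36.3% → Blend 2
Loam: Blend 2 586/1152 = 50.9%, the organic mix 309/809 = 38.2% → Blend 2
Clay: Blend 2 68/92 = 73.9%, the organic mix 920/1412 = 65.2% → Blend 2
Overall: Blend 2 1748/3963 = 44.1%, the organic mix 1424/2794 = 51.0% → the organic mix
Blend 2 wins each soil group but the organic mix wins overall — the comparison reverses. Blend 2's plots skew toward silt, which has a lower base rate.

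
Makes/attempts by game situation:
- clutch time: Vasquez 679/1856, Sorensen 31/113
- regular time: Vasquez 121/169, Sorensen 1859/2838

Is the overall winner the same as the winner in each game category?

Clutch time: Vasquez 679/1856 = 36.6%, Sorensen 31/113 = 27.4% → Vasquez
Regular time: Vasquez 121/169 = 71.6%, Sorensen 1859/2838 = 65.5% → Vasquez
Overall: Vasquez 800/2025 = 39.5%, Sorensen 1890/2951 = 64.0% → Sorensen
Vasquez wins each game group but Sorensen wins overall — the comparison reverses. Vasquez's attempts skew toward clutch time, which has a lower base rate.

No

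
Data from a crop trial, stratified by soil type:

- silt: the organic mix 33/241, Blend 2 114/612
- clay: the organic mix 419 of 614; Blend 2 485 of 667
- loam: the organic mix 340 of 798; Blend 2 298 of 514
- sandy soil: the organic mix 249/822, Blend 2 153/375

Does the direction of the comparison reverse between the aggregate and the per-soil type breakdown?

Silt: the organic mix 33/241 = 13.7%, Blend 2 114/612 = 18.6% → Blend 2
Clay: the organic mix 419/614 = 68.2%, Blend 2 485/667 = 72.7% → Blend 2
Loam: the organic mix 340/798 = 42.6%, Blend 2 298/514 = 58.0% → Blend 2
Sandy soil: the organic mix 249/822 = 30.3%, Blend 2 153/375 = 40.8% → Blend 2
Overall: the organic mix 1041/2475 = 42.1%, Blend 2 1050/2168 = 48.4% → Blend 2
Blend 2 wins overall and in every soil group — no reversal.

No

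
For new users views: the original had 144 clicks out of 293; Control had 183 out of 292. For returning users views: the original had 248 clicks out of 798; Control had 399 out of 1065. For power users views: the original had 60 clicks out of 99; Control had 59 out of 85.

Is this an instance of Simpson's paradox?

New users: the original 144/293 = 49.1%, Control 183/292 = 62.7% → Control
Returning users: the original 248/798 = 31.1%, Control 399/1065 = 37.5% → Control
Power users: the original 60/99 = 60.6%, Control 59/85 = 69.4% → Control
Overall: the original 452/1190 = 38.0%, Control 641/1442 = 44.5% → Control
Control wins overall and in every user group — no reversal.

No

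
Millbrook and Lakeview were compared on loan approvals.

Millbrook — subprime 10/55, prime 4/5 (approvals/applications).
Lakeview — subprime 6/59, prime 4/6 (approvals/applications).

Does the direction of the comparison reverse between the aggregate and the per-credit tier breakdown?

Subprime: Millbrook 10/55 = 18.2%, Lakeview 6/59 = 10.2% → Millbrook
Prime: Millbrook 4/5 = 80.0%, Lakeview 4/6 = 66.7% → Millbrook
Overall: Millbrook 14/60 = 23.3%, Lakeview 10/65 = 15.4% → Millbrook
Millbrook wins overall and in every credit group — no reversal.

No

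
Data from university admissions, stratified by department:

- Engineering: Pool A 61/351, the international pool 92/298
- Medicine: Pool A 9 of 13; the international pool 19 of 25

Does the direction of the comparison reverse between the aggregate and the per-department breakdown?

No

Engineering: Pool A 61/351 = 17.4%, the international pool 92/298 = 30.9% → the international pool
Medicine: Pool A 9/13 = 69.2%, the international pool 19/25 = 76.0% → the international pool
Overall: Pool A 70/364 = 19.2%, the international pool 111/323 = 34.4% → the international pool
The international pool wins overall and in every department group — no reversal.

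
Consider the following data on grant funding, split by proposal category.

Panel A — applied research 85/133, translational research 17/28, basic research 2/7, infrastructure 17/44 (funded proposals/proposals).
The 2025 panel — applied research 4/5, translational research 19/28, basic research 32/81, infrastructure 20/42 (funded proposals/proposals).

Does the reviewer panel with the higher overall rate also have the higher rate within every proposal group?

No

Applied research: Panel A 85/133 = 63.9%, the 2025 panel 4/5 = 80.0% → the 2025 panel
Translational research: Panel A 17/28 = 60.7%, the 2025 panel 19/28 = 67.9% → the 2025 panel
Basic research: Panel A 2/7 = 28.6%, the 2025 panel 32/81 = 39.5% → the 2025 panel
Infrastructure: Panel A 17/44 = 38.6%, the 2025 panel 20/42 = 47.6% → the 2025 panel
Overall: Panel A 121/212 = 57.1%, the 2025 panel 75/156 = 48.1% → Panel A
The 2025 panel wins each proposal group but Panel A wins overall — the comparison reverses. The 2025 panel's proposals skew toward basic research, which has a lower base rate.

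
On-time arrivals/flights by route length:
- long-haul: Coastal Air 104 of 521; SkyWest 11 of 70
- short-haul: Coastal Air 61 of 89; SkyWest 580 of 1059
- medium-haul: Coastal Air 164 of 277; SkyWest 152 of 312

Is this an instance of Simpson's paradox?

Yes

Long-haul: Coastal Air 104/521 = 20.0%, SkyWest 11/70 = 15.7% → Coastal Air
Short-haul: Coastal Air 61/89 = 68.5%, SkyWest 580/1059 = 54.8% → Coastal Air
Medium-haul: Coastal Air 164/277 = 59.2%, SkyWest 152/312 = 48.7% → Coastal Air
Overall: Coastal Air 329/887 = 37.1%, SkyWest 743/1441 = 51.6% → SkyWest
Coastal Air wins each route group but SkyWest wins overall — the comparison reverses. Coastal Air's flights skew toward long-haul, which has a lower base rate.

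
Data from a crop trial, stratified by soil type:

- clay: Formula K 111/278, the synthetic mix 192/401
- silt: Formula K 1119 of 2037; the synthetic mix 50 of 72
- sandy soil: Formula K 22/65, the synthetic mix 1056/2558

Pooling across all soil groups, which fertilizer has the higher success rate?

Formula K

Clay: Formula K 111/278 = 39.9%, the synthetic mix 192/401 = 47.9% → the synthetic mix
Silt: Formula K 1119/2037 = 54.9%, the synthetic mix 50/72 = 69.4% → the synthetic mix
Sandy soil: Formula K 22/65 = 33.8%, the synthetic mix 1056/2558 = 41.3% → the synthetic mix
Overall: Formula K 1252/2380 = 52.6%, the synthetic mix 1298/3031 = 42.8% → Formula K
(The synthetic mix wins every soil group but Formula K wins overall — the synthetic mix's plots skew toward the low-rate sandy soil group.)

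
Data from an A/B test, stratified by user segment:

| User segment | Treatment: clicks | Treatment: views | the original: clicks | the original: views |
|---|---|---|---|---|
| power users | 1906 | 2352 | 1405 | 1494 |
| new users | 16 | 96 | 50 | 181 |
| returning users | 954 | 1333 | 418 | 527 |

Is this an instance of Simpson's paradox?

No

Power users: Treatment 1906/2352 = 81.0%, the original 1405/1494 = 94.0% → the original
New users: Treatment 16/96 = 16.7%, the original 50/181 = 27.6% → the original
Returning users: Treatment 954/1333 = 71.6%, the original 418/527 = 79.3% → the original
Overall: Treatment 2876/3781 = 76.1%, the original 1873/2202 = 85.1% → the original
The original wins overall and in every user group — no reversal.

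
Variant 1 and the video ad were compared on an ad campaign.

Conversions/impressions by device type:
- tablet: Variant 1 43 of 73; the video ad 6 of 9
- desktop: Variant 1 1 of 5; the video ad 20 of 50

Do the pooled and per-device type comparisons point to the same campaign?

No

Tablet: Variant 1 43/73 = 58.9%, the video ad 6/9 = 66.7% → the video ad
Desktop: Variant 1 1/5 = 20.0%, the video ad 20/50 = 40.0% → the video ad
Overall: Variant 1 44/78 = 56.4%, the video ad 26/59 = 44.1% → Variant 1
The video ad wins each device group but Variant 1 wins overall — the comparison reverses. The video ad's impressions skew toward desktop, which has a lower base rate.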